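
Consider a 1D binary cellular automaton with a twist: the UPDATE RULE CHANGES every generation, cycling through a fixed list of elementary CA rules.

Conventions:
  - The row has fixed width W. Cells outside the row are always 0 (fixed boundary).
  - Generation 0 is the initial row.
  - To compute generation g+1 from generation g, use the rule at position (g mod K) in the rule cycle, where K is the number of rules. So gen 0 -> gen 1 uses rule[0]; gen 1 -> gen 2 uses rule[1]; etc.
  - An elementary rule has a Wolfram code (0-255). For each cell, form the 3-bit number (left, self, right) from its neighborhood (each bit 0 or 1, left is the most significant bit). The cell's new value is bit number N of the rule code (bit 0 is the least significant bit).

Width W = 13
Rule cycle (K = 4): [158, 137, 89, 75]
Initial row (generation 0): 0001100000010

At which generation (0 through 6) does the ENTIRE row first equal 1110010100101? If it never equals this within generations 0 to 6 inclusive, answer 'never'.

Answer: 5

Derivation:
Gen 0: 0001100000010
Gen 1 (rule 158): 0011010000111
Gen 2 (rule 137): 1010000110110
Gen 3 (rule 89): 0001110110111
Gen 4 (rule 75): 1111010110101
Gen 5 (rule 158): 1110010100101
Gen 6 (rule 137): 1100000000000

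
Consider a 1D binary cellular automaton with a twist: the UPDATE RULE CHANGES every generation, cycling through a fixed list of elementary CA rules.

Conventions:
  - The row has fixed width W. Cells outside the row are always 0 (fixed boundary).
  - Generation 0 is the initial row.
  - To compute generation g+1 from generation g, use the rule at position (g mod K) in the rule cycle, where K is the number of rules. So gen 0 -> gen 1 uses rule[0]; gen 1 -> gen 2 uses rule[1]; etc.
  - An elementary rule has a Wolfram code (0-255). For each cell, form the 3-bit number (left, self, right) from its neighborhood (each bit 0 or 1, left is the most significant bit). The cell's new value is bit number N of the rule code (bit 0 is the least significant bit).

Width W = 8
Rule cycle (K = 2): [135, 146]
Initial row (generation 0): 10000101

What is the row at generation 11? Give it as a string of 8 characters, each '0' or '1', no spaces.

Answer: 11100010

Derivation:
Gen 0: 10000101
Gen 1 (rule 135): 10111101
Gen 2 (rule 146): 00011000
Gen 3 (rule 135): 11100011
Gen 4 (rule 146): 01010100
Gen 5 (rule 135): 11010101
Gen 6 (rule 146): 00000000
Gen 7 (rule 135): 11111111
Gen 8 (rule 146): 01111110
Gen 9 (rule 135): 10111100
Gen 10 (rule 146): 00011010
Gen 11 (rule 135): 11100010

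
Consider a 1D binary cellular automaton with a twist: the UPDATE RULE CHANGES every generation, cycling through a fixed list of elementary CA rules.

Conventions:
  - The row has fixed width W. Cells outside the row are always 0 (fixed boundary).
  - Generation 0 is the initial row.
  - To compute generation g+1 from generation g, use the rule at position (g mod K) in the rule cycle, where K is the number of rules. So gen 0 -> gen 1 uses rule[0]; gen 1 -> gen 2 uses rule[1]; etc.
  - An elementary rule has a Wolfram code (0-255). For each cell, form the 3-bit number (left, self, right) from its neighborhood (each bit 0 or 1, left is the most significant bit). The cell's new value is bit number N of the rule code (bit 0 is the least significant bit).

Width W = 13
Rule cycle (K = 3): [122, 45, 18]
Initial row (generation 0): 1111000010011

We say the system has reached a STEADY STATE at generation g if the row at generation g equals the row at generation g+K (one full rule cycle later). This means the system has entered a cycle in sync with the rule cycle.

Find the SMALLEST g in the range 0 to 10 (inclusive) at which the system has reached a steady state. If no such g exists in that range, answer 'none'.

Gen 0: 1111000010011
Gen 1 (rule 122): 1001100101111
Gen 2 (rule 45): 1001000111000
Gen 3 (rule 18): 0110101000100
Gen 4 (rule 122): 1111010101010
Gen 5 (rule 45): 1000111111110
Gen 6 (rule 18): 0101000000001
Gen 7 (rule 122): 1010100000010
Gen 8 (rule 45): 1111101111010
Gen 9 (rule 18): 0000000000001
Gen 10 (rule 122): 0000000000010
Gen 11 (rule 45): 1111111111010
Gen 12 (rule 18): 0000000000001
Gen 13 (rule 122): 0000000000010

Answer: 9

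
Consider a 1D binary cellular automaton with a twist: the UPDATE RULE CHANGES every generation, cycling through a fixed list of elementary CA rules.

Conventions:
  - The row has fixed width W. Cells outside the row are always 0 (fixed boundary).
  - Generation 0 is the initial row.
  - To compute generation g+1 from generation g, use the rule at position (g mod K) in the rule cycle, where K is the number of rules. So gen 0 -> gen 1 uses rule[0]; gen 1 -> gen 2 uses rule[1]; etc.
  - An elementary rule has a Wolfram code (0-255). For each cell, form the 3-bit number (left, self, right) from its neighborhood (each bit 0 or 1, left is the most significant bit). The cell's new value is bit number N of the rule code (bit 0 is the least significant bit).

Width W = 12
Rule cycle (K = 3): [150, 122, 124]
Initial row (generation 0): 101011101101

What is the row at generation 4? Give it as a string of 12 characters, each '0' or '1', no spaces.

Gen 0: 101011101101
Gen 1 (rule 150): 101001000001
Gen 2 (rule 122): 010110100010
Gen 3 (rule 124): 011111110011
Gen 4 (rule 150): 101111101100

Answer: 101111101100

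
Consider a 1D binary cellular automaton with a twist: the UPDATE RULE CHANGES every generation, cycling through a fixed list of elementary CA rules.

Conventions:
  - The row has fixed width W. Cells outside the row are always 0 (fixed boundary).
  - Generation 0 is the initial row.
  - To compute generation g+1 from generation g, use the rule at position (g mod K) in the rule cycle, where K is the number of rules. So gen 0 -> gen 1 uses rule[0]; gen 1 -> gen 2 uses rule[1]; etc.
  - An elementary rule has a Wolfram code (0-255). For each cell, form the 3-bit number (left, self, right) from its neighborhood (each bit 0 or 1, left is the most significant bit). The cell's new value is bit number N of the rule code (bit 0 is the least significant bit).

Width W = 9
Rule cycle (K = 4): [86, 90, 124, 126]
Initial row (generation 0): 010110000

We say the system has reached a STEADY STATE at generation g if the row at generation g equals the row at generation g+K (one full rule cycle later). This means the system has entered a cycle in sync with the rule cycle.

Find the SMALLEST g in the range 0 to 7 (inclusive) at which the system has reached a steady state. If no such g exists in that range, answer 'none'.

Answer: none

Derivation:
Gen 0: 010110000
Gen 1 (rule 86): 110011000
Gen 2 (rule 90): 111111100
Gen 3 (rule 124): 100000110
Gen 4 (rule 126): 110001111
Gen 5 (rule 86): 011010001
Gen 6 (rule 90): 111001010
Gen 7 (rule 124): 101101111
Gen 8 (rule 126): 111111001
Gen 9 (rule 86): 000001111
Gen 10 (rule 90): 000011001
Gen 11 (rule 124): 000011101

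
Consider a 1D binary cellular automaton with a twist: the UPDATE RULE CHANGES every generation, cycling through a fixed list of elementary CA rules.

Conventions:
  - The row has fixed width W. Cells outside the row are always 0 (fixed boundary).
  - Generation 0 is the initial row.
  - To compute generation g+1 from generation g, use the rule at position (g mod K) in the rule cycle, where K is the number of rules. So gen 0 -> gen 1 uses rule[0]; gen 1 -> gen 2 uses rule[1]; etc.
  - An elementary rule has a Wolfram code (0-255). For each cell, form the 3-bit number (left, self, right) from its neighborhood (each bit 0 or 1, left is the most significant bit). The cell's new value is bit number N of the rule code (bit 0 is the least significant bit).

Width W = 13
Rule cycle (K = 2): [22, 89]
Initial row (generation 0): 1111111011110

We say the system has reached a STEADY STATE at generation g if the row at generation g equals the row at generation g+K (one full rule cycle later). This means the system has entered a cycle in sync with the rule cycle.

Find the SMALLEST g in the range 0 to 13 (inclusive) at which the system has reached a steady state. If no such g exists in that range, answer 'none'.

Answer: 13

Derivation:
Gen 0: 1111111011110
Gen 1 (rule 22): 0000000000001
Gen 2 (rule 89): 1111111111100
Gen 3 (rule 22): 0000000000010
Gen 4 (rule 89): 1111111111001
Gen 5 (rule 22): 0000000000111
Gen 6 (rule 89): 1111111110101
Gen 7 (rule 22): 0000000000101
Gen 8 (rule 89): 1111111110000
Gen 9 (rule 22): 0000000001000
Gen 10 (rule 89): 1111111100111
Gen 11 (rule 22): 0000000011000
Gen 12 (rule 89): 1111111011111
Gen 13 (rule 22): 0000000000000
Gen 14 (rule 89): 1111111111111
Gen 15 (rule 22): 0000000000000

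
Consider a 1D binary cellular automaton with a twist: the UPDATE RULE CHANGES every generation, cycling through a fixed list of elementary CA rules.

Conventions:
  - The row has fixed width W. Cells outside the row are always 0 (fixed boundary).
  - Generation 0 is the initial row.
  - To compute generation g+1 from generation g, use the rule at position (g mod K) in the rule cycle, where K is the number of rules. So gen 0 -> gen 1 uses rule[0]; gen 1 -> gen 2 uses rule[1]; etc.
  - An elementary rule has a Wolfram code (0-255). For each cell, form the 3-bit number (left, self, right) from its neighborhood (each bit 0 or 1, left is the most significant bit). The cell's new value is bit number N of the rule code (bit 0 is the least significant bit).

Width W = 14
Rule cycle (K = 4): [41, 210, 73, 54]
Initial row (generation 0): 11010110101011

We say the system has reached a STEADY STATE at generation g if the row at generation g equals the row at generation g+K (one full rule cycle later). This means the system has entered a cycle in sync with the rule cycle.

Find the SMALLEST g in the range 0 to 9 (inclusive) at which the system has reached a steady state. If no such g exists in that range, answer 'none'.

Gen 0: 11010110101011
Gen 1 (rule 41): 10101101010110
Gen 2 (rule 210): 00000100000011
Gen 3 (rule 73): 11110001111011
Gen 4 (rule 54): 00001010000100
Gen 5 (rule 41): 11100100110001
Gen 6 (rule 210): 01111011011010
Gen 7 (rule 73): 01001011011000
Gen 8 (rule 54): 11111100100100
Gen 9 (rule 41): 10000000000001
Gen 10 (rule 210): 01000000000010
Gen 11 (rule 73): 00011111111000
Gen 12 (rule 54): 00100000000100
Gen 13 (rule 41): 10001111110001

Answer: none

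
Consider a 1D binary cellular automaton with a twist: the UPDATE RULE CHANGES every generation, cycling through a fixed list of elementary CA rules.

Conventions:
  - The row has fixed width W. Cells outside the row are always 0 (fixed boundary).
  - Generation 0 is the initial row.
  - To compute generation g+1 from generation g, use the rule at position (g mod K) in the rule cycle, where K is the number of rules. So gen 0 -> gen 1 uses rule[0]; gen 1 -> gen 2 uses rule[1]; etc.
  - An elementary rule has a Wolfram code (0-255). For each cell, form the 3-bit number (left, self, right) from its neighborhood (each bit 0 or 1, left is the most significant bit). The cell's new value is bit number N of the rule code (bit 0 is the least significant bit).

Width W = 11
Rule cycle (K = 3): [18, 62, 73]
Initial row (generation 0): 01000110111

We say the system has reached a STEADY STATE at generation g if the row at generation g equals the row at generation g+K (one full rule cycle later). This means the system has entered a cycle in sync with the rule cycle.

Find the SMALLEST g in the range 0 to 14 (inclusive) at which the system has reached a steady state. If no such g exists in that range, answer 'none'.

Gen 0: 01000110111
Gen 1 (rule 18): 10101000000
Gen 2 (rule 62): 11111100000
Gen 3 (rule 73): 10000101111
Gen 4 (rule 18): 01001000000
Gen 5 (rule 62): 11111100000
Gen 6 (rule 73): 10000101111
Gen 7 (rule 18): 01001000000
Gen 8 (rule 62): 11111100000
Gen 9 (rule 73): 10000101111
Gen 10 (rule 18): 01001000000
Gen 11 (rule 62): 11111100000
Gen 12 (rule 73): 10000101111
Gen 13 (rule 18): 01001000000
Gen 14 (rule 62): 11111100000
Gen 15 (rule 73): 10000101111
Gen 16 (rule 18): 01001000000
Gen 17 (rule 62): 11111100000

Answer: 2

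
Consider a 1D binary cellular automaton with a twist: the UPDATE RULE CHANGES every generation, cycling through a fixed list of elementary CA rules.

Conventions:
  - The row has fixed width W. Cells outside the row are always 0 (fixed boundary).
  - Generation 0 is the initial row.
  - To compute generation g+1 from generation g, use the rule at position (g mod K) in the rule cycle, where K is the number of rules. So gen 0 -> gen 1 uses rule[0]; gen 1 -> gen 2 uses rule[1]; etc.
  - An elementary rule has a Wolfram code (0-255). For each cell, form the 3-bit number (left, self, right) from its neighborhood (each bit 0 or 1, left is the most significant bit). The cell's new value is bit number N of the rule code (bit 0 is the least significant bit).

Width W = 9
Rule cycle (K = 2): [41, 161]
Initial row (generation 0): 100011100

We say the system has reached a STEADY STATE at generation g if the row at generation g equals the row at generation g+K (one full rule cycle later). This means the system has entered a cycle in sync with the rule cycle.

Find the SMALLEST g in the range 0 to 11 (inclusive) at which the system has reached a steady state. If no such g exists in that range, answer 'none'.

Gen 0: 100011100
Gen 1 (rule 41): 001010001
Gen 2 (rule 161): 100100100
Gen 3 (rule 41): 000000001
Gen 4 (rule 161): 111111100
Gen 5 (rule 41): 100000001
Gen 6 (rule 161): 001111100
Gen 7 (rule 41): 101000001
Gen 8 (rule 161): 010011100
Gen 9 (rule 41): 000010001
Gen 10 (rule 161): 111000100
Gen 11 (rule 41): 100010001
Gen 12 (rule 161): 001000100
Gen 13 (rule 41): 100010001

Answer: 11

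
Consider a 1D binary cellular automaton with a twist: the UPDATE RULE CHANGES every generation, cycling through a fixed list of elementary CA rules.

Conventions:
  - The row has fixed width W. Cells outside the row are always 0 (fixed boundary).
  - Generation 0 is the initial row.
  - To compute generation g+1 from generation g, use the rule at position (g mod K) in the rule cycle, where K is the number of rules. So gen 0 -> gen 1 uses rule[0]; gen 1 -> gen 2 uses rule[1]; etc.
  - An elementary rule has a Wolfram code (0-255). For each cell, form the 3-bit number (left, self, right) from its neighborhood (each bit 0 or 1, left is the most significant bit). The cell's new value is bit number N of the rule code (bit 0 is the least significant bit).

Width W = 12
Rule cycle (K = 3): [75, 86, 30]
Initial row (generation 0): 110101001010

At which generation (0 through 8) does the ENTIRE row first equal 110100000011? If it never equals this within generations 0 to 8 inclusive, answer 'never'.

Gen 0: 110101001010
Gen 1 (rule 75): 110000010000
Gen 2 (rule 86): 011000111000
Gen 3 (rule 30): 110101100100
Gen 4 (rule 75): 110001101001
Gen 5 (rule 86): 011010101111
Gen 6 (rule 30): 110010101000
Gen 7 (rule 75): 110100000011
Gen 8 (rule 86): 010110000101

Answer: 7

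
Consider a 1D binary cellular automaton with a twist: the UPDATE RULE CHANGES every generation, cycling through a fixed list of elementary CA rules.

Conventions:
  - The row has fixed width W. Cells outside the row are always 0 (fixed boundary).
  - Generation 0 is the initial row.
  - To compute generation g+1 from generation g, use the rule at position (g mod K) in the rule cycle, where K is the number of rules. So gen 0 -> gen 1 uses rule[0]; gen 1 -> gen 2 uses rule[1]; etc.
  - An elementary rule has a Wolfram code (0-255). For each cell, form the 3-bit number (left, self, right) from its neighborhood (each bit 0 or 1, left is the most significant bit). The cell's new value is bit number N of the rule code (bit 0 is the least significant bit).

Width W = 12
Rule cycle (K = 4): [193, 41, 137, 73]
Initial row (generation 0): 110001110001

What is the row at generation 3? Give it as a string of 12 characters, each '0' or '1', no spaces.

Gen 0: 110001110001
Gen 1 (rule 193): 010100110100
Gen 2 (rule 41): 001000101001
Gen 3 (rule 137): 100010000000

Answer: 100010000000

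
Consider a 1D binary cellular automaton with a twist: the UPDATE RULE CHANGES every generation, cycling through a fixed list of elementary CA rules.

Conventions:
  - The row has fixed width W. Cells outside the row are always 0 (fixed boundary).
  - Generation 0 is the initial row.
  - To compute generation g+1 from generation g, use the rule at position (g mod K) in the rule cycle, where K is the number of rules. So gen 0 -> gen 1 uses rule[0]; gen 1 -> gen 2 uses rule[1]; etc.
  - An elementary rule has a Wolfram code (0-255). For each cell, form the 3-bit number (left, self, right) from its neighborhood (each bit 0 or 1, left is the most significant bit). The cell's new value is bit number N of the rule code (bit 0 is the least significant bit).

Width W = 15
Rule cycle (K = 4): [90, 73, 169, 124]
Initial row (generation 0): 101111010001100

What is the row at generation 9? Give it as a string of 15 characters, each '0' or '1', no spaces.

Answer: 011110111010011

Derivation:
Gen 0: 101111010001100
Gen 1 (rule 90): 001001001011110
Gen 2 (rule 73): 100000000010010
Gen 3 (rule 169): 001111111000000
Gen 4 (rule 124): 001000001100000
Gen 5 (rule 90): 010100011110000
Gen 6 (rule 73): 000001010010111
Gen 7 (rule 169): 111100100001110
Gen 8 (rule 124): 100110110001011
Gen 9 (rule 90): 011110111010011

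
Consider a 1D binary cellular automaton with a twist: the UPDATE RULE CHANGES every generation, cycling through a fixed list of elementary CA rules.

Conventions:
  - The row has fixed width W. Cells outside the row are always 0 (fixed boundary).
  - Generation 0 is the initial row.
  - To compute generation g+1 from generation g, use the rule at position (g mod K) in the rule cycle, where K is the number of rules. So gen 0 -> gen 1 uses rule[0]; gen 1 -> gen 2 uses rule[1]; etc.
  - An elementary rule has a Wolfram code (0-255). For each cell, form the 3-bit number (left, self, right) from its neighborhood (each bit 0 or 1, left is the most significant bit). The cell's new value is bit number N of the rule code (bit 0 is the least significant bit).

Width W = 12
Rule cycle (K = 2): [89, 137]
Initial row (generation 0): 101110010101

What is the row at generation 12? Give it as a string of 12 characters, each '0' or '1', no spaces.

Answer: 100010001010

Derivation:
Gen 0: 101110010101
Gen 1 (rule 89): 001011000000
Gen 2 (rule 137): 100010011111
Gen 3 (rule 89): 011001010001
Gen 4 (rule 137): 010000000100
Gen 5 (rule 89): 001111110011
Gen 6 (rule 137): 101111100010
Gen 7 (rule 89): 001000111001
Gen 8 (rule 137): 100010110000
Gen 9 (rule 89): 011000111111
Gen 10 (rule 137): 010010111110
Gen 11 (rule 89): 001000100011
Gen 12 (rule 137): 100010001010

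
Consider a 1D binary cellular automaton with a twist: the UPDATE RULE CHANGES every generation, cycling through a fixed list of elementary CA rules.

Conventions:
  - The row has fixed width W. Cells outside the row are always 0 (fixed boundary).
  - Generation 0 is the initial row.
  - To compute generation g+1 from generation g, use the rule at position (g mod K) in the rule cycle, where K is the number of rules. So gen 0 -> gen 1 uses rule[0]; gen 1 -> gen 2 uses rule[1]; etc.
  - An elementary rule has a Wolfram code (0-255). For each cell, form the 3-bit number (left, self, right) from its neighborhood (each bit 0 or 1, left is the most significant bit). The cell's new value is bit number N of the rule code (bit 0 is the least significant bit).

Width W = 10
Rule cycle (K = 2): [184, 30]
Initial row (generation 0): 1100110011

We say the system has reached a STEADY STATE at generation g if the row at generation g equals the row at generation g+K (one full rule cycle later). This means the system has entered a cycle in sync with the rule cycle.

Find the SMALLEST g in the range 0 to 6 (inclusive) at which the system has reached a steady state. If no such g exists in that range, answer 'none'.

Gen 0: 1100110011
Gen 1 (rule 184): 1010101010
Gen 2 (rule 30): 1010101011
Gen 3 (rule 184): 0101010110
Gen 4 (rule 30): 1101010101
Gen 5 (rule 184): 1010101010
Gen 6 (rule 30): 1010101011
Gen 7 (rule 184): 0101010110
Gen 8 (rule 30): 1101010101

Answer: none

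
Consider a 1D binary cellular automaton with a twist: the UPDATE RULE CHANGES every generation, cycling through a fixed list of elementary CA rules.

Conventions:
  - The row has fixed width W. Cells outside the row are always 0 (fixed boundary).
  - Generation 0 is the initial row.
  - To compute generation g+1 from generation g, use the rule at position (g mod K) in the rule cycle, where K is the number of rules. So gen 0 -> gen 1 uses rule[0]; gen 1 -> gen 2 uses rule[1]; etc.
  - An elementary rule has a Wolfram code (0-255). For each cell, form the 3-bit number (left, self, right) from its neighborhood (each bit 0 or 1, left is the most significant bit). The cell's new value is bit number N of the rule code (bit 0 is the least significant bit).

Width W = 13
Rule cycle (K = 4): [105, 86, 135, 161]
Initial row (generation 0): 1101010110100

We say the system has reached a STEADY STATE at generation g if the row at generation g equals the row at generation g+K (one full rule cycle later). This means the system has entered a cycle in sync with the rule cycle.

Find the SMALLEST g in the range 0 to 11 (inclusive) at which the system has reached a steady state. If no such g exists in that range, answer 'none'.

Gen 0: 1101010110100
Gen 1 (rule 105): 1110101111001
Gen 2 (rule 86): 0010100001111
Gen 3 (rule 135): 1110101110110
Gen 4 (rule 161): 0101010101000
Gen 5 (rule 105): 0010101010011
Gen 6 (rule 86): 0110101011101
Gen 7 (rule 135): 1000101001001
Gen 8 (rule 161): 0010010000000
Gen 9 (rule 105): 1000000111111
Gen 10 (rule 86): 1100001000001
Gen 11 (rule 135): 0001111011111
Gen 12 (rule 161): 1100110101110
Gen 13 (rule 105): 1100111011010
Gen 14 (rule 86): 0111001001011
Gen 15 (rule 135): 1010011011000

Answer: none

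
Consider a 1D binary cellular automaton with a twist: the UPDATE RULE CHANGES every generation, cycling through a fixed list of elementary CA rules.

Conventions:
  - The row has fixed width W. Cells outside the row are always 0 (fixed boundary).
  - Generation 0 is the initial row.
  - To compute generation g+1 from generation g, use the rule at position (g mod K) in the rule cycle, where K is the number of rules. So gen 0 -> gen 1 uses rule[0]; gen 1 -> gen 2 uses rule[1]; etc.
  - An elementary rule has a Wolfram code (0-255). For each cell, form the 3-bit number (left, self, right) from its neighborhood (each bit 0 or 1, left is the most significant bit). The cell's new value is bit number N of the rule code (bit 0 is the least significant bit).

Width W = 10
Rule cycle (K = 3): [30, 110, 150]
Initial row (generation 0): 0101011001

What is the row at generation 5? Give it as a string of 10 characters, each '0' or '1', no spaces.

Answer: 1100001101

Derivation:
Gen 0: 0101011001
Gen 1 (rule 30): 1101010111
Gen 2 (rule 110): 1111111101
Gen 3 (rule 150): 0111111001
Gen 4 (rule 30): 1100000111
Gen 5 (rule 110): 1100001101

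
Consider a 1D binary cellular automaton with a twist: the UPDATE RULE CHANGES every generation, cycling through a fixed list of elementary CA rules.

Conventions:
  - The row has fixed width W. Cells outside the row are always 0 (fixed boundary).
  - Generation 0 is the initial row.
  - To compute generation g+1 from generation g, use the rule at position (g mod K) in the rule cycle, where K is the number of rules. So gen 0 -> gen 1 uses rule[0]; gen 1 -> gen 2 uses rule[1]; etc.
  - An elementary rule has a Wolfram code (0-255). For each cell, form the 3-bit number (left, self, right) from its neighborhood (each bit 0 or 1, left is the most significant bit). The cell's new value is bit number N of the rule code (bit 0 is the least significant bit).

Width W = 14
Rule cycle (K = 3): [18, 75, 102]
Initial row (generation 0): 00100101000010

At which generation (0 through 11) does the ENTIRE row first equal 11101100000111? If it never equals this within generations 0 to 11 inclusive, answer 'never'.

Gen 0: 00100101000010
Gen 1 (rule 18): 01011000100101
Gen 2 (rule 75): 10011011001000
Gen 3 (rule 102): 10101101011000
Gen 4 (rule 18): 00000000000100
Gen 5 (rule 75): 11111111111001
Gen 6 (rule 102): 00000000001011
Gen 7 (rule 18): 00000000010000
Gen 8 (rule 75): 11111111100111
Gen 9 (rule 102): 00000000101001
Gen 10 (rule 18): 00000001000110
Gen 11 (rule 75): 11111110011110

Answer: never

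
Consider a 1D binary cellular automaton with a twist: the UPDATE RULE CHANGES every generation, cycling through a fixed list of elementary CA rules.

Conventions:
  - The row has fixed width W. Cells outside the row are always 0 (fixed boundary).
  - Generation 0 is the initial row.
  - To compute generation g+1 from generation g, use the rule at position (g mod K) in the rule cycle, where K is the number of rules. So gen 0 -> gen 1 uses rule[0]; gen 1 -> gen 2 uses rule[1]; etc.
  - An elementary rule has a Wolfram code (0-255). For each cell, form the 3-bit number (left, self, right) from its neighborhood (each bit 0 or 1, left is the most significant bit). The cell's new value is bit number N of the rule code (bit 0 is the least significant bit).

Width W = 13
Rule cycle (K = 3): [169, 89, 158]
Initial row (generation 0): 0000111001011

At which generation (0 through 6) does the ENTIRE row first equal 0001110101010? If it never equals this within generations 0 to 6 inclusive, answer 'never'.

Gen 0: 0000111001011
Gen 1 (rule 169): 1110110000110
Gen 2 (rule 89): 1010111110111
Gen 3 (rule 158): 1010111100110
Gen 4 (rule 169): 0101111000100
Gen 5 (rule 89): 0001001110011
Gen 6 (rule 158): 0011111101110

Answer: never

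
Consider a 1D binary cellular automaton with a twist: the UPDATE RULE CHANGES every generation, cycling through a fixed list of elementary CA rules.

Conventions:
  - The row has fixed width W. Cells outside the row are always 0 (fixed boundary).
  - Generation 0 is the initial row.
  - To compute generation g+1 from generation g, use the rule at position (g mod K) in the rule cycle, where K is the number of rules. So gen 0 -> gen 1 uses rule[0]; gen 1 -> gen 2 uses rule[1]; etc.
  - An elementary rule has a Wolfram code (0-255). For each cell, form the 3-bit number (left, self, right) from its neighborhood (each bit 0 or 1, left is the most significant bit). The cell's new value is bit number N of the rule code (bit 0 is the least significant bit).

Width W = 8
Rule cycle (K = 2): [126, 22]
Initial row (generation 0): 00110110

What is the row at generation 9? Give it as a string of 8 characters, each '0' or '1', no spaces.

Gen 0: 00110110
Gen 1 (rule 126): 01111111
Gen 2 (rule 22): 10000000
Gen 3 (rule 126): 11000000
Gen 4 (rule 22): 00100000
Gen 5 (rule 126): 01110000
Gen 6 (rule 22): 10001000
Gen 7 (rule 126): 11011100
Gen 8 (rule 22): 00000010
Gen 9 (rule 126): 00000111

Answer: 00000111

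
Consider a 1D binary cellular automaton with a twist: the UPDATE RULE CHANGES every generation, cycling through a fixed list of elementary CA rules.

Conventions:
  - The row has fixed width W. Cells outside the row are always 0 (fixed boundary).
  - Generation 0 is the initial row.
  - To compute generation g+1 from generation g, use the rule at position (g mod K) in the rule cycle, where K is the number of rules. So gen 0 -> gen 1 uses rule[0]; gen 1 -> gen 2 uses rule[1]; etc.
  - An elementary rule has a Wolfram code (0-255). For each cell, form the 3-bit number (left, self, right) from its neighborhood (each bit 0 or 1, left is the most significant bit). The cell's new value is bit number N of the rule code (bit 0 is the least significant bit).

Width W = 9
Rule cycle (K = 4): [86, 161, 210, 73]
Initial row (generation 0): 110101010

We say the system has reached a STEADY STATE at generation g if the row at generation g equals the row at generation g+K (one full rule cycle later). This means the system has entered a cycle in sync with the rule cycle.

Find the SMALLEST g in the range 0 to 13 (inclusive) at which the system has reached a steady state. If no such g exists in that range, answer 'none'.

Answer: 3

Derivation:
Gen 0: 110101010
Gen 1 (rule 86): 010101011
Gen 2 (rule 161): 001010100
Gen 3 (rule 210): 010000010
Gen 4 (rule 73): 000111000
Gen 5 (rule 86): 001001100
Gen 6 (rule 161): 100000001
Gen 7 (rule 210): 010000010
Gen 8 (rule 73): 000111000
Gen 9 (rule 86): 001001100
Gen 10 (rule 161): 100000001
Gen 11 (rule 210): 010000010
Gen 12 (rule 73): 000111000
Gen 13 (rule 86): 001001100
Gen 14 (rule 161): 100000001
Gen 15 (rule 210): 010000010
Gen 16 (rule 73): 000111000
Gen 17 (rule 86): 001001100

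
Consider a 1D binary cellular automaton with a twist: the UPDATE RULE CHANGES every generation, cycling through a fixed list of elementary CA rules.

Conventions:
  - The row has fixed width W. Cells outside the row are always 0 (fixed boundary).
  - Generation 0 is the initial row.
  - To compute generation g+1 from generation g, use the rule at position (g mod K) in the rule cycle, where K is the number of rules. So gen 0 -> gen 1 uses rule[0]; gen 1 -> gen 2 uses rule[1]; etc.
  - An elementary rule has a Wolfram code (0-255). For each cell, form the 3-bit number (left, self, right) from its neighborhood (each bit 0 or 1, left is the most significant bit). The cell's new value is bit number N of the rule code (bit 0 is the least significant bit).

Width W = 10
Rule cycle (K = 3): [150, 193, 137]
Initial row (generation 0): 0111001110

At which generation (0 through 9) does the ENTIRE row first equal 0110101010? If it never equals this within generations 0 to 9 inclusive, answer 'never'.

Gen 0: 0111001110
Gen 1 (rule 150): 1010110101
Gen 2 (rule 193): 0000010000
Gen 3 (rule 137): 1111000111
Gen 4 (rule 150): 0110101010
Gen 5 (rule 193): 0010000000
Gen 6 (rule 137): 1000111111
Gen 7 (rule 150): 1101011110
Gen 8 (rule 193): 0100001110
Gen 9 (rule 137): 0001101100

Answer: 4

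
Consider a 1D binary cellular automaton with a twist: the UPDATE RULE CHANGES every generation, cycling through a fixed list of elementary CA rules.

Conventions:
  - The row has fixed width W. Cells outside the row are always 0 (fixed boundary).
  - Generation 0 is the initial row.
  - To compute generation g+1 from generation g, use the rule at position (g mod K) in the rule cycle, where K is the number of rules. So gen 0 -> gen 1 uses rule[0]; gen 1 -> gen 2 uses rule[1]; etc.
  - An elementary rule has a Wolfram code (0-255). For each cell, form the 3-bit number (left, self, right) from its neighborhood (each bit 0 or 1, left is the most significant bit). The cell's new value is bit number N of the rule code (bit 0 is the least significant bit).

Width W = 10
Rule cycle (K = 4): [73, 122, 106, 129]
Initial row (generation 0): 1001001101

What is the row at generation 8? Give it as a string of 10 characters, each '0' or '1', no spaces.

Answer: 0001001000

Derivation:
Gen 0: 1001001101
Gen 1 (rule 73): 0000001100
Gen 2 (rule 122): 0000011110
Gen 3 (rule 106): 0000110010
Gen 4 (rule 129): 1110000000
Gen 5 (rule 73): 1010111111
Gen 6 (rule 122): 0101100001
Gen 7 (rule 106): 1011100010
Gen 8 (rule 129): 0001001000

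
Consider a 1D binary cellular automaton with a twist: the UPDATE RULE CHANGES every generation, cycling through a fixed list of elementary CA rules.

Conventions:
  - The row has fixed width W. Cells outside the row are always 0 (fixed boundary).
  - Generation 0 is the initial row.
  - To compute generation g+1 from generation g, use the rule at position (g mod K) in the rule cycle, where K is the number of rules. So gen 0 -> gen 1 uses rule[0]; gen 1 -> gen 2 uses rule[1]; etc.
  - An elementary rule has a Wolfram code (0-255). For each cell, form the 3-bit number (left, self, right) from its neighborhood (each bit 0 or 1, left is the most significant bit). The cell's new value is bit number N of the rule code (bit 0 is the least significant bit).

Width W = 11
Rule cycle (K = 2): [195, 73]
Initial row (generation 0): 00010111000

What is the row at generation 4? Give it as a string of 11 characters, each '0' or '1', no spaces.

Answer: 11111100000

Derivation:
Gen 0: 00010111000
Gen 1 (rule 195): 11100011011
Gen 2 (rule 73): 10101011011
Gen 3 (rule 195): 00000001001
Gen 4 (rule 73): 11111100000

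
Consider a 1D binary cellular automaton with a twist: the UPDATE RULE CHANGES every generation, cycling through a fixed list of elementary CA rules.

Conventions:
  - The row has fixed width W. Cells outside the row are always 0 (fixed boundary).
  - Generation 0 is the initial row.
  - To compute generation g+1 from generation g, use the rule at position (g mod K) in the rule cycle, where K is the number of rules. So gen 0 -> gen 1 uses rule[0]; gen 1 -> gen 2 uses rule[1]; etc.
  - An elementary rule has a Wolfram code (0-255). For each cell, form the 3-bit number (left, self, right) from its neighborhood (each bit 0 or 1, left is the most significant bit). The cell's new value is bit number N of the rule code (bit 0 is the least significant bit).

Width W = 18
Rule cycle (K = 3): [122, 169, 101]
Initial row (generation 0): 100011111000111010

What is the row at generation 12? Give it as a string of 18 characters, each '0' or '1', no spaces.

Gen 0: 100011111000111010
Gen 1 (rule 122): 010110001101101101
Gen 2 (rule 169): 001100101011011010
Gen 3 (rule 101): 100100111101101110
Gen 4 (rule 122): 011011100111111011
Gen 5 (rule 169): 010111000111110110
Gen 6 (rule 101): 011001010000011010
Gen 7 (rule 122): 111110101000111101
Gen 8 (rule 169): 111101010010111010
Gen 9 (rule 101): 000111110011001110
Gen 10 (rule 122): 001100011111111011
Gen 11 (rule 169): 101001011111110110
Gen 12 (rule 101): 111001100000011010

Answer: 111001100000011010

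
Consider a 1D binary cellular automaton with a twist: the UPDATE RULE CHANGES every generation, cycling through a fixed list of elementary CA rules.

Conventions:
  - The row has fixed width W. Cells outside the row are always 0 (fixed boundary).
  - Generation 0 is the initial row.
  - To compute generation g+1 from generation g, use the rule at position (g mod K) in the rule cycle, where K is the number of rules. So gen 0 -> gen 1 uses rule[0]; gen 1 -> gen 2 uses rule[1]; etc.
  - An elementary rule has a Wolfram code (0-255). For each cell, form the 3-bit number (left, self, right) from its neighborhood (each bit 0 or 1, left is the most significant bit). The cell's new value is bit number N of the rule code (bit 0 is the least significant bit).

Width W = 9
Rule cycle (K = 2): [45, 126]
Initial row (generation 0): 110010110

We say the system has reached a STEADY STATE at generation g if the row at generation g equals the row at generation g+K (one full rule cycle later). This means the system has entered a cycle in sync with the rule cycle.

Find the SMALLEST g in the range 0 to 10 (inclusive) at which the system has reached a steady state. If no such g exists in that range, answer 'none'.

Gen 0: 110010110
Gen 1 (rule 45): 100011100
Gen 2 (rule 126): 110110110
Gen 3 (rule 45): 101101100
Gen 4 (rule 126): 111111110
Gen 5 (rule 45): 100000000
Gen 6 (rule 126): 110000000
Gen 7 (rule 45): 100111111
Gen 8 (rule 126): 111100001
Gen 9 (rule 45): 100001101
Gen 10 (rule 126): 110011111
Gen 11 (rule 45): 100010000
Gen 12 (rule 126): 110111000

Answer: none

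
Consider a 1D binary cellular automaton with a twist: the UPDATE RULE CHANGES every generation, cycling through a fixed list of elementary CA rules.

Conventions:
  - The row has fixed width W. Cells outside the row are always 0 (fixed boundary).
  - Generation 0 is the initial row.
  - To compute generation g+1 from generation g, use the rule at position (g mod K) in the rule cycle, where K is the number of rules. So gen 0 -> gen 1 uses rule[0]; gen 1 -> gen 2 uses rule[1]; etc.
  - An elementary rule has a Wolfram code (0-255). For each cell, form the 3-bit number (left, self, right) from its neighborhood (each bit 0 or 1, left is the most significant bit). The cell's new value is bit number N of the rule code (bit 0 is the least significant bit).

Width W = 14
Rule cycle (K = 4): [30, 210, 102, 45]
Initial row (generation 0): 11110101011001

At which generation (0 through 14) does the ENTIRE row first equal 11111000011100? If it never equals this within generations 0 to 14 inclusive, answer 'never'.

Answer: 11

Derivation:
Gen 0: 11110101011001
Gen 1 (rule 30): 10000101010111
Gen 2 (rule 210): 01001000000011
Gen 3 (rule 102): 11011000000101
Gen 4 (rule 45): 10110011110111
Gen 5 (rule 30): 10101110000100
Gen 6 (rule 210): 00000111001010
Gen 7 (rule 102): 00001001011110
Gen 8 (rule 45): 11101001110000
Gen 9 (rule 30): 10001111001000
Gen 10 (rule 210): 01010111110100
Gen 11 (rule 102): 11111000011100
Gen 12 (rule 45): 10000011010001
Gen 13 (rule 30): 11000110011011
Gen 14 (rule 210): 01101011101001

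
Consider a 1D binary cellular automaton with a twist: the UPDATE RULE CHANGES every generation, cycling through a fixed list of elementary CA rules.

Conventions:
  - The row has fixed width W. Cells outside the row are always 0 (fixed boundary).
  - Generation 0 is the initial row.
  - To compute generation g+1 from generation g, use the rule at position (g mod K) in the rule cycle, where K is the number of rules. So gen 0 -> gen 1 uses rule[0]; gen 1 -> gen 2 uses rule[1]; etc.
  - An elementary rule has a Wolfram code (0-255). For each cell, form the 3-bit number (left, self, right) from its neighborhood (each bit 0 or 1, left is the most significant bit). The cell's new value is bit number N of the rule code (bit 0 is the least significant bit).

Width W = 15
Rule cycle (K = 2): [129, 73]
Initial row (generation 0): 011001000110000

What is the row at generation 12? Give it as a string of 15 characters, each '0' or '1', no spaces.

Answer: 010101101001011

Derivation:
Gen 0: 011001000110000
Gen 1 (rule 129): 000000010000111
Gen 2 (rule 73): 111111000110101
Gen 3 (rule 129): 011110010000000
Gen 4 (rule 73): 010010000111111
Gen 5 (rule 129): 000000110011110
Gen 6 (rule 73): 111110110010010
Gen 7 (rule 129): 011100000000000
Gen 8 (rule 73): 010101111111111
Gen 9 (rule 129): 000000111111110
Gen 10 (rule 73): 111110100000010
Gen 11 (rule 129): 011100001111000
Gen 12 (rule 73): 010101101001011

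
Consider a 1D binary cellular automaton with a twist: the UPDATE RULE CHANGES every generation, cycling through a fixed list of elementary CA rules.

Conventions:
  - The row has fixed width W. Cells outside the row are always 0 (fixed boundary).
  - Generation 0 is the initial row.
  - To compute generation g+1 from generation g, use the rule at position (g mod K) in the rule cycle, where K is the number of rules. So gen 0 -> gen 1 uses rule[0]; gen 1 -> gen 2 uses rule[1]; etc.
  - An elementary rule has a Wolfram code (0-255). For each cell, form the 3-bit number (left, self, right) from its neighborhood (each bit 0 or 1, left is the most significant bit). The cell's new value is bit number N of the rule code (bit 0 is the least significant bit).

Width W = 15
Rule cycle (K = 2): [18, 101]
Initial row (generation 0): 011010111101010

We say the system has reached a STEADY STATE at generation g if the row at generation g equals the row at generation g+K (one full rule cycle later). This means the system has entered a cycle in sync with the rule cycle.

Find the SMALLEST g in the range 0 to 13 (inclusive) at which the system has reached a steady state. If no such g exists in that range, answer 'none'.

Gen 0: 011010111101010
Gen 1 (rule 18): 100000000000001
Gen 2 (rule 101): 101111111111101
Gen 3 (rule 18): 000000000000000
Gen 4 (rule 101): 111111111111111
Gen 5 (rule 18): 000000000000000
Gen 6 (rule 101): 111111111111111
Gen 7 (rule 18): 000000000000000
Gen 8 (rule 101): 111111111111111
Gen 9 (rule 18): 000000000000000
Gen 10 (rule 101): 111111111111111
Gen 11 (rule 18): 000000000000000
Gen 12 (rule 101): 111111111111111
Gen 13 (rule 18): 000000000000000
Gen 14 (rule 101): 111111111111111
Gen 15 (rule 18): 000000000000000

Answer: 3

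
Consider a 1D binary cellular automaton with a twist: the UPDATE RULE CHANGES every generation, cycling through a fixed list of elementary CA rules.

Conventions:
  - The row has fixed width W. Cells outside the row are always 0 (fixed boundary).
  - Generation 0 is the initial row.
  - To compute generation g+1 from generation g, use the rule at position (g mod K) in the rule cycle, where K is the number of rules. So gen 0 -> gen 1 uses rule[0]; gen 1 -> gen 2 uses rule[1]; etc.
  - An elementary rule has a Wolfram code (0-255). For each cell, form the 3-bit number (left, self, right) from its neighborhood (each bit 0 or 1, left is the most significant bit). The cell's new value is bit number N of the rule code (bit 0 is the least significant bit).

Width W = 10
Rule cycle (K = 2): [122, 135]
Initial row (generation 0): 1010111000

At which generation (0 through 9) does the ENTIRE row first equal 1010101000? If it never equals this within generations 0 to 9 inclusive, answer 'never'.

Answer: never

Derivation:
Gen 0: 1010111000
Gen 1 (rule 122): 0101101100
Gen 2 (rule 135): 1100000001
Gen 3 (rule 122): 1110000010
Gen 4 (rule 135): 0100111110
Gen 5 (rule 122): 1011100011
Gen 6 (rule 135): 1001001100
Gen 7 (rule 122): 0110111110
Gen 8 (rule 135): 1000011100
Gen 9 (rule 122): 0100110110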